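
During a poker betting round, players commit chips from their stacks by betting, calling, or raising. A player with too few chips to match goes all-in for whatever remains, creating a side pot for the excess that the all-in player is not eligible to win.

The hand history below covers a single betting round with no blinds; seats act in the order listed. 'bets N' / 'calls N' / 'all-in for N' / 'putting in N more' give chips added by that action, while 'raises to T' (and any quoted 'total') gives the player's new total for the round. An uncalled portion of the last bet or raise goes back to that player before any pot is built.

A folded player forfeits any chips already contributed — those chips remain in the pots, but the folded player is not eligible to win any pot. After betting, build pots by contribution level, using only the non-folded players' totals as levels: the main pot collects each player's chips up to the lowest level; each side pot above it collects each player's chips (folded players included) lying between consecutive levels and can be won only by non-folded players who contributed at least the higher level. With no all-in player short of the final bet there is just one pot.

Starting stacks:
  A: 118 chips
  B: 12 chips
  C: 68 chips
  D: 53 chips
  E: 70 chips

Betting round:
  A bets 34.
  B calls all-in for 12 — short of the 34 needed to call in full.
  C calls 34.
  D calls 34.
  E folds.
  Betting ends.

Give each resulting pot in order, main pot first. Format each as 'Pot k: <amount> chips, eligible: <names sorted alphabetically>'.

Contributions: A=34, B=12, C=34, D=34
Folded: E
Pot levels (distinct totals of non-folded players): 12, 34
Layer 1-12: 12 each from A, B, C, D = 12*4 = 48 chips; eligible A, B, C, D
Layer 13-34: 22 each from A, C, D = 22*3 = 66 chips; eligible A, C, D

Pot 1: 48 chips, eligible: A, B, C, D
Pot 2: 66 chips, eligible: A, C, D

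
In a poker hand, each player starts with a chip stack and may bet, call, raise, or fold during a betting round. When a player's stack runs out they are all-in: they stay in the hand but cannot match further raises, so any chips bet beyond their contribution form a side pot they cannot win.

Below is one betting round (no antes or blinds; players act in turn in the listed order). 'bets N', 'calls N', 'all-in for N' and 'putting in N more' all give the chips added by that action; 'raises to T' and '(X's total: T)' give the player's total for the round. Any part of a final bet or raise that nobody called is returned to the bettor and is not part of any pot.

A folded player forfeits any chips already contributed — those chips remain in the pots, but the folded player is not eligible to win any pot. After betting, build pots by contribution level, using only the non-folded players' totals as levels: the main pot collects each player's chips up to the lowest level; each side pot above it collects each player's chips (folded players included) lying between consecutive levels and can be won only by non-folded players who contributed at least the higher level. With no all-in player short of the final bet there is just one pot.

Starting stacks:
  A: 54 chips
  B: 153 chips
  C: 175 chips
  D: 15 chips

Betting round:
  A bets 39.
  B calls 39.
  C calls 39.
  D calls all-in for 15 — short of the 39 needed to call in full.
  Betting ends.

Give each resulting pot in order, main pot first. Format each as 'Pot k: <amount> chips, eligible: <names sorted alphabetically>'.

Contributions: A=39, B=39, C=39, D=15
Pot levels (distinct totals of non-folded players): 15, 39
Layer 1-15: 15 each from A, B, C, D = 15*4 = 60 chips; eligible A, B, C, D
Layer 16-39: 24 each from A, B, C = 24*3 = 72 chips; eligible A, B, C

Pot 1: 60 chips, eligible: A, B, C, D
Pot 2: 72 chips, eligible: A, B, C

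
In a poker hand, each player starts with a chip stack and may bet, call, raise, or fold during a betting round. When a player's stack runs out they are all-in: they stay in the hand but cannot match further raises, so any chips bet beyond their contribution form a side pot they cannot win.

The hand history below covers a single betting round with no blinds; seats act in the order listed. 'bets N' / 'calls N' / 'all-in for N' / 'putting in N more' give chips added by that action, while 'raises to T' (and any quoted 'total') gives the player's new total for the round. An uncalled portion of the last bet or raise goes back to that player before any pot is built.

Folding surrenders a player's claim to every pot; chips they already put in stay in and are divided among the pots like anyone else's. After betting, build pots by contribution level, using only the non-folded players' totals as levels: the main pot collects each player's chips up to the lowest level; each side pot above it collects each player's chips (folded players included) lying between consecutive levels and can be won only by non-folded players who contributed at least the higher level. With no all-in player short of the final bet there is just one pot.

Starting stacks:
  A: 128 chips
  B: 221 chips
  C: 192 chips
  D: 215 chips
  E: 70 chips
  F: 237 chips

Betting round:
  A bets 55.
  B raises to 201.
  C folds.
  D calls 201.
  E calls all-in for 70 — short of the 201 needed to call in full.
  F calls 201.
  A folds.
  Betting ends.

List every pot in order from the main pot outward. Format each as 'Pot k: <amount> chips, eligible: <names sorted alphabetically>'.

Pot 1: 335 chips, eligible: B, D, E, F
Pot 2: 393 chips, eligible: B, D, F

Derivation:
Contributions: A=55, B=201, D=201, E=70, F=201
Folded: A, C
Pot levels (distinct totals of non-folded players): 70, 201
Layer 1-70: A 55 + B 70 + D 70 + E 70 + F 70 = 335 chips; eligible B, D, E, F
Layer 71-201: 131 each from B, D, F = 131*3 = 393 chips; eligible B, D, F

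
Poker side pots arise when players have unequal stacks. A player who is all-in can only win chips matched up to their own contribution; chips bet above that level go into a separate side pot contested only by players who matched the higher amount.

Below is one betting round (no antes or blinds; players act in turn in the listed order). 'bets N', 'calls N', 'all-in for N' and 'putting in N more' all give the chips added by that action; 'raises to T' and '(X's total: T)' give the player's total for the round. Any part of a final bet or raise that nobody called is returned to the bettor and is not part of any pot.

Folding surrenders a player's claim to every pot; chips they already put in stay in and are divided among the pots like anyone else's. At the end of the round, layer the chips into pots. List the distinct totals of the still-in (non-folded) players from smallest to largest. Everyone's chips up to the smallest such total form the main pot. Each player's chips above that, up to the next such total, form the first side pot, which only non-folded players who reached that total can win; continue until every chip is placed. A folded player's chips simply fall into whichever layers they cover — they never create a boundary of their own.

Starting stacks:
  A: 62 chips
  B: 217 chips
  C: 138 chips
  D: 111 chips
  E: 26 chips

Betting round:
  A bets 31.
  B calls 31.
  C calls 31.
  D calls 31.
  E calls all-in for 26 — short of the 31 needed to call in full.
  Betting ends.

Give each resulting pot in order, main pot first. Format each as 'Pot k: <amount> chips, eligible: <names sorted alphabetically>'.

Pot 1: 130 chips, eligible: A, B, C, D, E
Pot 2: 20 chips, eligible: A, B, C, D

Derivation:
Contributions: A=31, B=31, C=31, D=31, E=26
Pot levels (distinct totals of non-folded players): 26, 31
Layer 1-26: 26 each from A, B, C, D, E = 26*5 = 130 chips; eligible A, B, C, D, E
Layer 27-31: 5 each from A, B, C, D = 5*4 = 20 chips; eligible A, B, C, D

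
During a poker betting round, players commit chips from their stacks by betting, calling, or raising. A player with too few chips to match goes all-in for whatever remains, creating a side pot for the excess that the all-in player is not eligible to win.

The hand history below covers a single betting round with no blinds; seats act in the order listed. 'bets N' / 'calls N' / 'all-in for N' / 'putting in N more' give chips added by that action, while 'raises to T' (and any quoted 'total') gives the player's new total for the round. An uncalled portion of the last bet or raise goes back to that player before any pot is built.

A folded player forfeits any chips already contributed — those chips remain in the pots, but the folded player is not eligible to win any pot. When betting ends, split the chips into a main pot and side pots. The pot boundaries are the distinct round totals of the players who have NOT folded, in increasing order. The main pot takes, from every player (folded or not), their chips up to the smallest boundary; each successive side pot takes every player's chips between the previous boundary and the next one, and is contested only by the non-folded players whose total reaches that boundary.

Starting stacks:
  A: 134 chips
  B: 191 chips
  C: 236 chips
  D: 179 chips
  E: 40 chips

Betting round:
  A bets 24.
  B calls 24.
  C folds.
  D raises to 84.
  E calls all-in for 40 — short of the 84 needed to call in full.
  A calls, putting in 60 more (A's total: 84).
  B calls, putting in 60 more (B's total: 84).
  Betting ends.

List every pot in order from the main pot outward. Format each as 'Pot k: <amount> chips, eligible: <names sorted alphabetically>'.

Contributions: A=84, B=84, D=84, E=40
Folded: C
Pot levels (distinct totals of non-folded players): 40, 84
Layer 1-40: 40 each from A, B, D, E = 40*4 = 160 chips; eligible A, B, D, E
Layer 41-84: 44 each from A, B, D = 44*3 = 132 chips; eligible A, B, D

Pot 1: 160 chips, eligible: A, B, D, E
Pot 2: 132 chips, eligible: A, B, D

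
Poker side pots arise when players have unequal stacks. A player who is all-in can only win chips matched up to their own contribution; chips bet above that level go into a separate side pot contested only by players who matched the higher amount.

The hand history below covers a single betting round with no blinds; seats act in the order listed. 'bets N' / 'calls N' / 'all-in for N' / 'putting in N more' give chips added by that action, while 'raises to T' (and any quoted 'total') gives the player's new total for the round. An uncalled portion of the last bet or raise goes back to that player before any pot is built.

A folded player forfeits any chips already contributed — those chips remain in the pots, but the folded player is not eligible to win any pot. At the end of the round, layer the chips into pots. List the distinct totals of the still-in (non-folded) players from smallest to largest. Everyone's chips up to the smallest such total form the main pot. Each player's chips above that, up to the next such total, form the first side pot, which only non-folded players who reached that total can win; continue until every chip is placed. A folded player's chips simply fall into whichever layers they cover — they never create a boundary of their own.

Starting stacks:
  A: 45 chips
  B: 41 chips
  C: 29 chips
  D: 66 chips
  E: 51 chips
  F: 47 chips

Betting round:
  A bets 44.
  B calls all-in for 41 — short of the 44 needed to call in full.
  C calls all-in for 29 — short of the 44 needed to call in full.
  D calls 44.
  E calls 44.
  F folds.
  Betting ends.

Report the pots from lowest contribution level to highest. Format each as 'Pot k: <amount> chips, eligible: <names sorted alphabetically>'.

Pot 1: 145 chips, eligible: A, B, C, D, E
Pot 2: 48 chips, eligible: A, B, D, E
Pot 3: 9 chips, eligible: A, D, E

Derivation:
Contributions: A=44, B=41, C=29, D=44, E=44
Folded: F
Pot levels (distinct totals of non-folded players): 29, 41, 44
Layer 1-29: 29 each from A, B, C, D, E = 29*5 = 145 chips; eligible A, B, C, D, E
Layer 30-41: 12 each from A, B, D, E = 12*4 = 48 chips; eligible A, B, D, E
Layer 42-44: 3 each from A, D, E = 3*3 = 9 chips; eligible A, D, E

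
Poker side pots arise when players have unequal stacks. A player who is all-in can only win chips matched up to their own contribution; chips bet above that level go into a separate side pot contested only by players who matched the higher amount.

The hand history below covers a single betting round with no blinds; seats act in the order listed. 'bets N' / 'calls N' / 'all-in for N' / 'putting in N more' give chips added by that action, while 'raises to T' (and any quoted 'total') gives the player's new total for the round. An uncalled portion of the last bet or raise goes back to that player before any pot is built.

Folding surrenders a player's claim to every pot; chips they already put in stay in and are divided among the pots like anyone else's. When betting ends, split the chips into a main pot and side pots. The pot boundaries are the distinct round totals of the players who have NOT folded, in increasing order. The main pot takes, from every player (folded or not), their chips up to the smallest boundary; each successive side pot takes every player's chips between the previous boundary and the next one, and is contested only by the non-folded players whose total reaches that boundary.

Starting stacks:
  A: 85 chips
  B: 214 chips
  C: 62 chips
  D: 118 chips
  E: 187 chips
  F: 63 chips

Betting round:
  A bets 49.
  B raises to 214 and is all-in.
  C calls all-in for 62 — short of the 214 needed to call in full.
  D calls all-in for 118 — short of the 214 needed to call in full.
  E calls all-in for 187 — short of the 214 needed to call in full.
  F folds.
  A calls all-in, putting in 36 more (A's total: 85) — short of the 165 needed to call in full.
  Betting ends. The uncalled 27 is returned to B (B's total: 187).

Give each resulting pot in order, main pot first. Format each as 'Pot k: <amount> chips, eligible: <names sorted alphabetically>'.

Pot 1: 310 chips, eligible: A, B, C, D, E
Pot 2: 92 chips, eligible: A, B, D, E
Pot 3: 99 chips, eligible: B, D, E
Pot 4: 138 chips, eligible: B, E

Derivation:
Contributions (after 27 returned to B): A=85, B=187, C=62, D=118, E=187
Folded: F
Pot levels (distinct totals of non-folded players): 62, 85, 118, 187
Layer 1-62: 62 each from A, B, C, D, E = 62*5 = 310 chips; eligible A, B, C, D, E
Layer 63-85: 23 each from A, B, D, E = 23*4 = 92 chips; eligible A, B, D, E
Layer 86-118: 33 each from B, D, E = 33*3 = 99 chips; eligible B, D, E
Layer 119-187: 69 each from B, E = 69*2 = 138 chips; eligible B, E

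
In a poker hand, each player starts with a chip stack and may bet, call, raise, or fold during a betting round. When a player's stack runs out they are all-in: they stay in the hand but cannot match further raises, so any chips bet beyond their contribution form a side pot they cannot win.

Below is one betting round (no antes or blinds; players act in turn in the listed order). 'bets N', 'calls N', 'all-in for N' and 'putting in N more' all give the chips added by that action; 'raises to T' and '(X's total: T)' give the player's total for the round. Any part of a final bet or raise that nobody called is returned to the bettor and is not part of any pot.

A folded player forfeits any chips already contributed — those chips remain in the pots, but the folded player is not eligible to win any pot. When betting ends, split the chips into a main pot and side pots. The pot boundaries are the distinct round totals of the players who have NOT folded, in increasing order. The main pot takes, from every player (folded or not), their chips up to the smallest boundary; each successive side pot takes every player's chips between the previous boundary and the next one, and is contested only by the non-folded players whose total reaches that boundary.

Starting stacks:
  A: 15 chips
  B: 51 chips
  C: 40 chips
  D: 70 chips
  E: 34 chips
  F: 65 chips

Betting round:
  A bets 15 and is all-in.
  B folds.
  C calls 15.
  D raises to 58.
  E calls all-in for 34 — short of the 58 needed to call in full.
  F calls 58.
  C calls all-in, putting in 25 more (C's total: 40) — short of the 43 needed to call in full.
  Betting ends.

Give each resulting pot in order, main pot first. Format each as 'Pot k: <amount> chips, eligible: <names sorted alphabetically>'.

Contributions: A=15, C=40, D=58, E=34, F=58
Folded: B
Pot levels (distinct totals of non-folded players): 15, 34, 40, 58
Layer 1-15: 15 each from A, C, D, E, F = 15*5 = 75 chips; eligible A, C, D, E, F
Layer 16-34: 19 each from C, D, E, F = 19*4 = 76 chips; eligible C, D, E, F
Layer 35-40: 6 each from C, D, F = 6*3 = 18 chips; eligible C, D, F
Layer 41-58: 18 each from D, F = 18*2 = 36 chips; eligible D, F

Pot 1: 75 chips, eligible: A, C, D, E, F
Pot 2: 76 chips, eligible: C, D, E, F
Pot 3: 18 chips, eligible: C, D, F
Pot 4: 36 chips, eligible: D, F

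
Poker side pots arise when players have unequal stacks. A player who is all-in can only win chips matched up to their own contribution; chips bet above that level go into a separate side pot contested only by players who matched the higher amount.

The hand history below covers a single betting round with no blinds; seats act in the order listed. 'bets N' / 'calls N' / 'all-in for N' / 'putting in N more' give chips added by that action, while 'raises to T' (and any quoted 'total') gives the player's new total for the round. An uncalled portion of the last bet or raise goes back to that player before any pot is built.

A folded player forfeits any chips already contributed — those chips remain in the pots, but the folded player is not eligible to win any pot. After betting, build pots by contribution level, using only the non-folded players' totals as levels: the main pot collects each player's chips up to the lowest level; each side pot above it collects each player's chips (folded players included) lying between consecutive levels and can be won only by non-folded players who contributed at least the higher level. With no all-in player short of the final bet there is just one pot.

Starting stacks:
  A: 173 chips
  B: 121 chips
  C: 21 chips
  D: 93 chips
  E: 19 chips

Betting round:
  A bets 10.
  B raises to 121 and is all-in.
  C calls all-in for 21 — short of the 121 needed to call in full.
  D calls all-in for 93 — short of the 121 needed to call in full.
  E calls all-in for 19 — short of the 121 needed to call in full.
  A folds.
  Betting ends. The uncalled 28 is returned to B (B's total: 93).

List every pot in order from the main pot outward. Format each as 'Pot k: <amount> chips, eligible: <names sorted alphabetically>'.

Contributions (after 28 returned to B): A=10, B=93, C=21, D=93, E=19
Folded: A
Pot levels (distinct totals of non-folded players): 19, 21, 93
Layer 1-19: A 10 + B 19 + C 19 + D 19 + E 19 = 86 chips; eligible B, C, D, E
Layer 20-21: 2 each from B, C, D = 2*3 = 6 chips; eligible B, C, D
Layer 22-93: 72 each from B, D = 72*2 = 144 chips; eligible B, D

Pot 1: 86 chips, eligible: B, C, D, E
Pot 2: 6 chips, eligible: B, C, D
Pot 3: 144 chips, eligible: B, D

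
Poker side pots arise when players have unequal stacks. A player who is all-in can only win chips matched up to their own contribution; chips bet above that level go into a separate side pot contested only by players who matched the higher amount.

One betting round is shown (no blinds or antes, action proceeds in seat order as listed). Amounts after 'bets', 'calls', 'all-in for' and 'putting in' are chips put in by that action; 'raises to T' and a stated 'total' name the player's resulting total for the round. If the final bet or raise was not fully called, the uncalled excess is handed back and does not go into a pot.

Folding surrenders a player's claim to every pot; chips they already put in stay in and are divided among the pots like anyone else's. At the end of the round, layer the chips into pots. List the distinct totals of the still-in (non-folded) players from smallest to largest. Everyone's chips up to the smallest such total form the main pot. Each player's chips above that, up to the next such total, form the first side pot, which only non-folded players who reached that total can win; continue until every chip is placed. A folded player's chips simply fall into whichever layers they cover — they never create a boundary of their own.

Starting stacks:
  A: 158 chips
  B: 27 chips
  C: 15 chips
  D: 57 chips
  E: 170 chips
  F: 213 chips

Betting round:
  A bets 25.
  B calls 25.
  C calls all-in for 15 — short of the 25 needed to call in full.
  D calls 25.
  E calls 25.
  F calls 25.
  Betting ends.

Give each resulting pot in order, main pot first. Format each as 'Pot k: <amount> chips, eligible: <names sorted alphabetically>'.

Pot 1: 90 chips, eligible: A, B, C, D, E, F
Pot 2: 50 chips, eligible: A, B, D, E, F

Derivation:
Contributions: A=25, B=25, C=15, D=25, E=25, F=25
Pot levels (distinct totals of non-folded players): 15, 25
Layer 1-15: 15 each from A, B, C, D, E, F = 15*6 = 90 chips; eligible A, B, C, D, E, F
Layer 16-25: 10 each from A, B, D, E, F = 10*5 = 50 chips; eligible A, B, D, E, F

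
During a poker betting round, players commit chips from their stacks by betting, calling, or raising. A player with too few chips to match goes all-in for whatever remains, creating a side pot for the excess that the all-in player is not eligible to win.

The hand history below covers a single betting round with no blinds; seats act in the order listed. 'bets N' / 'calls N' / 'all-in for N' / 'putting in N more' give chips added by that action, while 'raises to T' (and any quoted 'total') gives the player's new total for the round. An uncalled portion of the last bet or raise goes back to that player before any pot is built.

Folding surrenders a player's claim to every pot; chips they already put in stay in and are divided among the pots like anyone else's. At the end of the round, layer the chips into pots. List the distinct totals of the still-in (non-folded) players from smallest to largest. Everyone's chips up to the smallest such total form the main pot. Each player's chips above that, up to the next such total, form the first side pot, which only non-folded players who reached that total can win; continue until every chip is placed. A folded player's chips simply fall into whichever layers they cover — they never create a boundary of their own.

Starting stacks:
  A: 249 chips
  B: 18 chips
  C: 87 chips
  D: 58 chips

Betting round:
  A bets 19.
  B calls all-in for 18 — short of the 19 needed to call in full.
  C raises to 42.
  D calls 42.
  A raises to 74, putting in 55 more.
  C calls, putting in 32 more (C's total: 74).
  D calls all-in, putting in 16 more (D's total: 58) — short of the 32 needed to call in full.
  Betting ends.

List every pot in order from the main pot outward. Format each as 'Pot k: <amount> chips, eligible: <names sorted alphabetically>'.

Pot 1: 72 chips, eligible: A, B, C, D
Pot 2: 120 chips, eligible: A, C, D
Pot 3: 32 chips, eligible: A, C

Derivation:
Contributions: A=74, B=18, C=74, D=58
Pot levels (distinct totals of non-folded players): 18, 58, 74
Layer 1-18: 18 each from A, B, C, D = 18*4 = 72 chips; eligible A, B, C, D
Layer 19-58: 40 each from A, C, D = 40*3 = 120 chips; eligible A, C, D
Layer 59-74: 16 each from A, C = 16*2 = 32 chips; eligible A, C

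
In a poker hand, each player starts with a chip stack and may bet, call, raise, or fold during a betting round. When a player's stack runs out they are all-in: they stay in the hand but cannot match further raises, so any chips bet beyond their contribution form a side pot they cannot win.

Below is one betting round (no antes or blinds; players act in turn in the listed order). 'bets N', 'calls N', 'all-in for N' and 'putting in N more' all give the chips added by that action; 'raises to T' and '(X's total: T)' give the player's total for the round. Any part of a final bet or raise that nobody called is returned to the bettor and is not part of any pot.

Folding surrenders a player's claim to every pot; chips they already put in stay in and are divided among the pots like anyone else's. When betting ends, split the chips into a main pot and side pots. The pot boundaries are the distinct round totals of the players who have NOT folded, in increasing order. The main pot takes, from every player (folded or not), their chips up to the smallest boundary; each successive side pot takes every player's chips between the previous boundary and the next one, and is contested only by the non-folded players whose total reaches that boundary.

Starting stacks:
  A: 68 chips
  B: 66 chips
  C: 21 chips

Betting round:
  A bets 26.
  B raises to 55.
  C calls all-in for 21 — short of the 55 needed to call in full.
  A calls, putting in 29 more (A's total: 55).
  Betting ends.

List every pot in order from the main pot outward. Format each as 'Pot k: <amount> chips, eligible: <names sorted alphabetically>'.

Pot 1: 63 chips, eligible: A, B, C
Pot 2: 68 chips, eligible: A, B

Derivation:
Contributions: A=55, B=55, C=21
Pot levels (distinct totals of non-folded players): 21, 55
Layer 1-21: 21 each from A, B, C = 21*3 = 63 chips; eligible A, B, C
Layer 22-55: 34 each from A, B = 34*2 = 68 chips; eligible A, B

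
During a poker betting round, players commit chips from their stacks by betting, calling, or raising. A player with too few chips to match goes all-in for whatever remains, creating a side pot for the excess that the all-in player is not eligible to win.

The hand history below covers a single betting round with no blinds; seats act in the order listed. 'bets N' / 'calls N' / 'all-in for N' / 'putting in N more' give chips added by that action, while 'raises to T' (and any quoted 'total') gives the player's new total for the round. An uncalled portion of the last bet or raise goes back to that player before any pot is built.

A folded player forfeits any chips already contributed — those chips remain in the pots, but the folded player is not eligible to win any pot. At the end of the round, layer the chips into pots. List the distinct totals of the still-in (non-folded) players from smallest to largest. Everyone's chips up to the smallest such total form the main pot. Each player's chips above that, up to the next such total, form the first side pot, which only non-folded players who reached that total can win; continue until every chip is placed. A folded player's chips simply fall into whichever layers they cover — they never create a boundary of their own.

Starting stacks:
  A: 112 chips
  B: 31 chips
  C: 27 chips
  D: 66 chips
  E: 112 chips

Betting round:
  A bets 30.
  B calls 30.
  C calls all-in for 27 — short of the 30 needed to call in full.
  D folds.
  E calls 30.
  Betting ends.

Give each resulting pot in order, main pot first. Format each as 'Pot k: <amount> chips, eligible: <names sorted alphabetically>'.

Contributions: A=30, B=30, C=27, E=30
Folded: D
Pot levels (distinct totals of non-folded players): 27, 30
Layer 1-27: 27 each from A, B, C, E = 27*4 = 108 chips; eligible A, B, C, E
Layer 28-30: 3 each from A, B, E = 3*3 = 9 chips; eligible A, B, E

Pot 1: 108 chips, eligible: A, B, C, E
Pot 2: 9 chips, eligible: A, B, E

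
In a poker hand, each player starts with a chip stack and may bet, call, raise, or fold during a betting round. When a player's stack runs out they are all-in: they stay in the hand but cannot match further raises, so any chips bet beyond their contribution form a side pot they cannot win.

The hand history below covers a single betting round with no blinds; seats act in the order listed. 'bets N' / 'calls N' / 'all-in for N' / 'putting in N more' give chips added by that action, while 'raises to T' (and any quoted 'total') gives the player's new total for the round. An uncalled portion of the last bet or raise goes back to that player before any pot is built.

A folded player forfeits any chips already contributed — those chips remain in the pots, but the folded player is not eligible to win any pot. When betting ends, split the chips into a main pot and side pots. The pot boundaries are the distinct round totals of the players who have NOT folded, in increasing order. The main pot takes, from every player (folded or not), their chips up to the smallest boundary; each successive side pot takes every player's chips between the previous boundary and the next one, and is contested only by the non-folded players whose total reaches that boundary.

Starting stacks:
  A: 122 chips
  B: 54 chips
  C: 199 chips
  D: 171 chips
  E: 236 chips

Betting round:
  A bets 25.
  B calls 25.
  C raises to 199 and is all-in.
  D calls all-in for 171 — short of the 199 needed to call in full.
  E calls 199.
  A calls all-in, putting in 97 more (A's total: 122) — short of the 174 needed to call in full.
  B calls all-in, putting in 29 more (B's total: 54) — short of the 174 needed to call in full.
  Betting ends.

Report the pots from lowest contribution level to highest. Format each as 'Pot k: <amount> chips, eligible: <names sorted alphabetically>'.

Pot 1: 270 chips, eligible: A, B, C, D, E
Pot 2: 272 chips, eligible: A, C, D, E
Pot 3: 147 chips, eligible: C, D, E
Pot 4: 56 chips, eligible: C, E

Derivation:
Contributions: A=122, B=54, C=199, D=171, E=199
Pot levels (distinct totals of non-folded players): 54, 122, 171, 199
Layer 1-54: 54 each from A, B, C, D, E = 54*5 = 270 chips; eligible A, B, C, D, E
Layer 55-122: 68 each from A, C, D, E = 68*4 = 272 chips; eligible A, C, D, E
Layer 123-171: 49 each from C, D, E = 49*3 = 147 chips; eligible C, D, E
Layer 172-199: 28 each from C, E = 28*2 = 56 chips; eligible C, E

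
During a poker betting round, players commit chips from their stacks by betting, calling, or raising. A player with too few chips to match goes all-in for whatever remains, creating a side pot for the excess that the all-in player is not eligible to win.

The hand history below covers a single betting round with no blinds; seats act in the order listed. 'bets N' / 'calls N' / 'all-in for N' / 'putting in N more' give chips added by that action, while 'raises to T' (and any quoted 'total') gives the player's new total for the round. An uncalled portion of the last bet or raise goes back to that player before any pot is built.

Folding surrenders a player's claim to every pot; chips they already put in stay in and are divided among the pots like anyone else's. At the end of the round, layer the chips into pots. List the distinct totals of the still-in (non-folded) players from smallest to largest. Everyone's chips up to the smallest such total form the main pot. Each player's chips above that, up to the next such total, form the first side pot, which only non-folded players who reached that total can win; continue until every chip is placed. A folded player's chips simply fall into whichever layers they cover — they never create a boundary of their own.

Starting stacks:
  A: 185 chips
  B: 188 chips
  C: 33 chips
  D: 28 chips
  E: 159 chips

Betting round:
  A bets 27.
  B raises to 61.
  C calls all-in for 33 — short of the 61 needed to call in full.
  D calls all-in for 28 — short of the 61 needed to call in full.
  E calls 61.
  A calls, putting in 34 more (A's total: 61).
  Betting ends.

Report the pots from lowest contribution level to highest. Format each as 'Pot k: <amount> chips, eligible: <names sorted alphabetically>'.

Pot 1: 140 chips, eligible: A, B, C, D, E
Pot 2: 20 chips, eligible: A, B, C, E
Pot 3: 84 chips, eligible: A, B, E

Derivation:
Contributions: A=61, B=61, C=33, D=28, E=61
Pot levels (distinct totals of non-folded players): 28, 33, 61
Layer 1-28: 28 each from A, B, C, D, E = 28*5 = 140 chips; eligible A, B, C, D, E
Layer 29-33: 5 each from A, B, C, E = 5*4 = 20 chips; eligible A, B, C, E
Layer 34-61: 28 each from A, B, E = 28*3 = 84 chips; eligible A, B, E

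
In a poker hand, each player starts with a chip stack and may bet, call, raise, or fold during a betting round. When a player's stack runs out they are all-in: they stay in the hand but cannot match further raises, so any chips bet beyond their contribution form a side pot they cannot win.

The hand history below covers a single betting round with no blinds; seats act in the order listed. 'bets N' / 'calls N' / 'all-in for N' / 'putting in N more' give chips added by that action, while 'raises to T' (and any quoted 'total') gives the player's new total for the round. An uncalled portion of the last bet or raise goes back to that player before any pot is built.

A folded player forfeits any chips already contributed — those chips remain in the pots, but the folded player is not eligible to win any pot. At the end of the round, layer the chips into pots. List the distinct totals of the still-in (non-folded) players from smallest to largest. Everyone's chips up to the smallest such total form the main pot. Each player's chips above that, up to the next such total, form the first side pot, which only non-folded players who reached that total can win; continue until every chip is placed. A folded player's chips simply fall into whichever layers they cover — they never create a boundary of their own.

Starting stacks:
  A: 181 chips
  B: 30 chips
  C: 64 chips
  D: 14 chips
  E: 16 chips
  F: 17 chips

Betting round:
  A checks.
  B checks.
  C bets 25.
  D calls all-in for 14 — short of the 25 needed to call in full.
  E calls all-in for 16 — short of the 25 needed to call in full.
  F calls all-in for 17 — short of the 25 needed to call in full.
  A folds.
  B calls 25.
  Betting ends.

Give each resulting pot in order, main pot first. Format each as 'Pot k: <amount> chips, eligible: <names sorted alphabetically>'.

Pot 1: 70 chips, eligible: B, C, D, E, F
Pot 2: 8 chips, eligible: B, C, E, F
Pot 3: 3 chips, eligible: B, C, F
Pot 4: 16 chips, eligible: B, C

Derivation:
Contributions: B=25, C=25, D=14, E=16, F=17
Folded: A
Pot levels (distinct totals of non-folded players): 14, 16, 17, 25
Layer 1-14: 14 each from B, C, D, E, F = 14*5 = 70 chips; eligible B, C, D, E, F
Layer 15-16: 2 each from B, C, E, F = 2*4 = 8 chips; eligible B, C, E, F
Layer 17-17: 1 each from B, C, F = 1*3 = 3 chips; eligible B, C, F
Layer 18-25: 8 each from B, C = 8*2 = 16 chips; eligible B, C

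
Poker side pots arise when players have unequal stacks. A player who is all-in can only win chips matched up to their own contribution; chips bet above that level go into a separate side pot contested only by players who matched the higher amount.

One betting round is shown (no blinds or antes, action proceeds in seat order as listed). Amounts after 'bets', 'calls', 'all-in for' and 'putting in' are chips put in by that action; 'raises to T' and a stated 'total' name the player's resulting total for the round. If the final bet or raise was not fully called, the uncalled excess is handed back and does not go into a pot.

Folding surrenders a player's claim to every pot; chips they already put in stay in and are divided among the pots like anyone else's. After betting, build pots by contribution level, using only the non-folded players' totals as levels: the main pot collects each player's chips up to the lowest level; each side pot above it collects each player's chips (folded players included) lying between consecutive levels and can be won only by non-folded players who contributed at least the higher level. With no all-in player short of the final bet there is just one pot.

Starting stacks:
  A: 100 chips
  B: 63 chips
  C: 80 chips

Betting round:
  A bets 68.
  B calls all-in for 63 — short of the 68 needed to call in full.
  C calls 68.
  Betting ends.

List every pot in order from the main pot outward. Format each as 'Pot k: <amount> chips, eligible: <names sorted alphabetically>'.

Contributions: A=68, B=63, C=68
Pot levels (distinct totals of non-folded players): 63, 68
Layer 1-63: 63 each from A, B, C = 63*3 = 189 chips; eligible A, B, C
Layer 64-68: 5 each from A, C = 5*2 = 10 chips; eligible A, C

Pot 1: 189 chips, eligible: A, B, C
Pot 2: 10 chips, eligible: A, C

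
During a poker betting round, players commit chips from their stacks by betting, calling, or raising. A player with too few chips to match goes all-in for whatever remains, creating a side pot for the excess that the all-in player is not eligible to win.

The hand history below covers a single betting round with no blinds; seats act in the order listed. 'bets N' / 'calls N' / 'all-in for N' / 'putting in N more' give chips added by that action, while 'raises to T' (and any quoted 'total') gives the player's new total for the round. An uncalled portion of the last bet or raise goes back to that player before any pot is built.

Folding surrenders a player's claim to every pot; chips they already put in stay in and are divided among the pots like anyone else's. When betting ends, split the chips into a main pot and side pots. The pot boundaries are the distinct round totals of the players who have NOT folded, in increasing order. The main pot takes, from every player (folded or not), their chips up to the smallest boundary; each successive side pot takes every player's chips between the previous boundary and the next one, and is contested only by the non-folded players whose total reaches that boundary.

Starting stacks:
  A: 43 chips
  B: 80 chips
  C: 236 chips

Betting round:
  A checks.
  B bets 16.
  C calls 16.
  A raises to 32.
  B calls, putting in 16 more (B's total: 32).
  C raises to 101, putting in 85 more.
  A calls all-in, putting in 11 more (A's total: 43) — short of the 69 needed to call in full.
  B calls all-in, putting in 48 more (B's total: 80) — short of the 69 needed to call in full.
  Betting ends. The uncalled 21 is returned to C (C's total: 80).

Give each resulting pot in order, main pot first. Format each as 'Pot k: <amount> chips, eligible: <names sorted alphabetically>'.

Contributions (after 21 returned to C): A=43, B=80, C=80
Pot levels (distinct totals of non-folded players): 43, 80
Layer 1-43: 43 each from A, B, C = 43*3 = 129 chips; eligible A, B, C
Layer 44-80: 37 each from B, C = 37*2 = 74 chips; eligible B, C

Pot 1: 129 chips, eligible: A, B, C
Pot 2: 74 chips, eligible: B, C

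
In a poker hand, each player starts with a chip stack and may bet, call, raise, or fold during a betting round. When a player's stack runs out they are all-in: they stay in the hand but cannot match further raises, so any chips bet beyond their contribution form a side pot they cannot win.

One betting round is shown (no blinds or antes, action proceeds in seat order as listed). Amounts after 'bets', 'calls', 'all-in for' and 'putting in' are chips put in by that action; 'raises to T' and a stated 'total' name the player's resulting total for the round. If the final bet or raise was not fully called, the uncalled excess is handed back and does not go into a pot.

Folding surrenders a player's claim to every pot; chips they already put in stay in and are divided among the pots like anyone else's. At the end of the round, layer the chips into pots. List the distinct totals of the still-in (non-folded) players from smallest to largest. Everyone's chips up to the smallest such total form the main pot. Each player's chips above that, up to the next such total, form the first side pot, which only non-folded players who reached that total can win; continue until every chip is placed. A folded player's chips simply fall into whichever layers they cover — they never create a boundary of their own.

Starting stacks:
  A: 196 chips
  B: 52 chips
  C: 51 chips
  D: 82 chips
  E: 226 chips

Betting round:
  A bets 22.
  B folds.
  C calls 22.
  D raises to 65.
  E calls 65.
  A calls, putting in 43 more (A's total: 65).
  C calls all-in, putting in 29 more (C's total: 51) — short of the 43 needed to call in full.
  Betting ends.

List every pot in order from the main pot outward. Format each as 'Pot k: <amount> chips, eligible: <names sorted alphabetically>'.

Pot 1: 204 chips, eligible: A, C, D, E
Pot 2: 42 chips, eligible: A, D, E

Derivation:
Contributions: A=65, C=51, D=65, E=65
Folded: B
Pot levels (distinct totals of non-folded players): 51, 65
Layer 1-51: 51 each from A, C, D, E = 51*4 = 204 chips; eligible A, C, D, E
Layer 52-65: 14 each from A, D, E = 14*3 = 42 chips; eligible A, D, E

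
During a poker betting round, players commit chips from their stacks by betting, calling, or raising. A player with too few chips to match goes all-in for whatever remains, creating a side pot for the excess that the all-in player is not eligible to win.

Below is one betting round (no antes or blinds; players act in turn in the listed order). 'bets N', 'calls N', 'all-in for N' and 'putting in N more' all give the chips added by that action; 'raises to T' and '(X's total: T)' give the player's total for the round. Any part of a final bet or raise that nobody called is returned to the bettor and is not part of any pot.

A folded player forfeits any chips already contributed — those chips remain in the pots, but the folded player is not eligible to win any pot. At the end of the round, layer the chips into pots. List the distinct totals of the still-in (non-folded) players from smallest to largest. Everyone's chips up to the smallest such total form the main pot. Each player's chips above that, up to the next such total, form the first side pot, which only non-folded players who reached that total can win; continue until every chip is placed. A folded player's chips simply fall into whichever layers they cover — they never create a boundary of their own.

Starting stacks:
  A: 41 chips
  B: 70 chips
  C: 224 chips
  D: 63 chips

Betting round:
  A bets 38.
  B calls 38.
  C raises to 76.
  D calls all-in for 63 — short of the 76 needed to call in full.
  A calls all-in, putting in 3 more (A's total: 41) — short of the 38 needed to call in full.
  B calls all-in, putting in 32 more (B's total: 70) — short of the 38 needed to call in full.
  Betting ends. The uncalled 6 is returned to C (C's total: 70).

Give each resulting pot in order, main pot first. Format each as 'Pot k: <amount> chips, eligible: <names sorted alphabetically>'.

Pot 1: 164 chips, eligible: A, B, C, D
Pot 2: 66 chips, eligible: B, C, D
Pot 3: 14 chips, eligible: B, C

Derivation:
Contributions (after 6 returned to C): A=41, B=70, C=70, D=63
Pot levels (distinct totals of non-folded players): 41, 63, 70
Layer 1-41: 41 each from A, B, C, D = 41*4 = 164 chips; eligible A, B, C, D
Layer 42-63: 22 each from B, C, D = 22*3 = 66 chips; eligible B, C, D
Layer 64-70: 7 each from B, C = 7*2 = 14 chips; eligible B, C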